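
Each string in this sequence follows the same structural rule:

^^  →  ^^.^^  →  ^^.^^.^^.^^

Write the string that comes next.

^^.^^.^^.^^.^^.^^.^^.^^

s(k+1) = s(k)·.·s(k) — each term doubles the last with '.' between the halves.
One more doubling of ^^.^^.^^.^^ gives the answer.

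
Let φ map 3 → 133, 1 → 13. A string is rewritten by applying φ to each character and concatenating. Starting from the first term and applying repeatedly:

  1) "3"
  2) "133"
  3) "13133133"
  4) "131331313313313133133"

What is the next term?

Replace each of the 21 characters of 131331313313313133133 in place — 13 133 13 133 133 13 133 13 133 133 13 133 133 13 133 13 133 133 13 133 133 — and concatenate.

1313313133133131331313313313133133131331313313313133133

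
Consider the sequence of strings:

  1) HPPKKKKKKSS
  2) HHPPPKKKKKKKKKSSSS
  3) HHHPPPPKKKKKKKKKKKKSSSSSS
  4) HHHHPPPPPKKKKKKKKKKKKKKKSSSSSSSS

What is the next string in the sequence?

HHHHHPPPPPPKKKKKKKKKKKKKKKKKKSSSSSSSSSS

Reading off run lengths: H runs 1, 2, 3, 4; P runs 2, 3, 4, 5; K runs 6, 9, 12, 15; S runs 2, 4, 6, 8 — each is linear in n (n = 1, 2, …).
Setting n = 5 gives 5, 6, 18, 10 characters in each block.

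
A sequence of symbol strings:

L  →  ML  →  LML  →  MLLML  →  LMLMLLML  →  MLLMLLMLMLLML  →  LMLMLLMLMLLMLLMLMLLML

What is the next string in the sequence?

Each term (from the third on) is the two preceding terms concatenated in order: term 3 = L·ML = LML.
So term 8 is MLLMLLMLMLLML·LMLMLLMLMLLMLLMLMLLML.

MLLMLLMLMLLMLLMLMLLMLMLLMLLMLMLLML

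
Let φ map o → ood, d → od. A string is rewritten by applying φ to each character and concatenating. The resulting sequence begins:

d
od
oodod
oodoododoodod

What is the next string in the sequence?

oodoododoodoododoododoodoododoodod

φ(oodoododoodod) expands symbol-by-symbol to ood ood od ood ood od ood od ood ood od ood od; joining the 13 pieces gives the next term.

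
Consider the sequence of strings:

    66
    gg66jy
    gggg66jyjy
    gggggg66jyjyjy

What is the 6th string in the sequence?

gggggggggg66jyjyjyjyjy

s(k+1) = gg·s(k)·jy, so each term gains gg as a prefix and jy as a suffix.
From gggggg66jyjyjy, 2 further steps: gggggg66jyjyjy → gggggggg66jyjyjyjy → (answer).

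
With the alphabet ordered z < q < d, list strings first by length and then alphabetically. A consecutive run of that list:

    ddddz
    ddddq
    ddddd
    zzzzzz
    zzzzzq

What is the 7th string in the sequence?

zzzzqz

Continuing the enumeration 2 steps past zzzzzq: zzzzzq → zzzzzd → (answer).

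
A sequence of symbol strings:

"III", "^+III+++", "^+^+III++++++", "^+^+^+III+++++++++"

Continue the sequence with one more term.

Every step adds ^+ to the front and +++ to the end of the previous string.
Applying this once more to ^+^+^+III+++++++++:

^+^+^+^+III++++++++++++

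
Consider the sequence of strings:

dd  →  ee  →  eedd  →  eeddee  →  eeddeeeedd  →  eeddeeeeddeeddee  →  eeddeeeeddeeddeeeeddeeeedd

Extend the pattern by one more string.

eeddeeeeddeeddeeeeddeeeeddeeddeeeeddeeddee

This is a Fibonacci-style word recurrence s(k) = s(k−1)·s(k−2): e.g. ee·dd = eedd.
The next term joins eeddeeeeddeeddeeeeddeeeedd and eeddeeeeddeeddee.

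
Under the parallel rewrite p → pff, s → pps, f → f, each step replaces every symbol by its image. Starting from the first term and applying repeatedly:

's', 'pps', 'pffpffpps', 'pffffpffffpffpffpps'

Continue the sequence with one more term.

Rewriting the 19 symbols of pffffpffffpffpffpps one by one yields pff f f f f pff f f f f pff f f pff f f pff pff pps; concatenated:

pffffffpffffffpffffpffffpffpffpps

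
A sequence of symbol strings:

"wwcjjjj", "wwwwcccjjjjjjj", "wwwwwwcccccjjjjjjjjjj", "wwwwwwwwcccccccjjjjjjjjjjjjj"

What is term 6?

wwwwwwwwwwwwcccccccccccjjjjjjjjjjjjjjjjjjj

Each string has the form w^{2n} c^{2n-1} j^{3n+1} (n = 1, 2, …).
For term 6, n = 6, so the run lengths are 12, 11, 19.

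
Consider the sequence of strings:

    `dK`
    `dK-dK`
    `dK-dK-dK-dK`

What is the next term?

s(k+1) = s(k)·-·s(k) — each term doubles the last with '-' between the halves.
Doubling dK-dK-dK-dK with '-' between the halves:

dK-dK-dK-dK-dK-dK-dK-dK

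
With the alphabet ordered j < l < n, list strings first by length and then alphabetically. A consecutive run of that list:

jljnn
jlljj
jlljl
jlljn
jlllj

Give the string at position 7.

Continuing the enumeration 2 steps past jlllj: jlllj → jllll → (answer).

jllln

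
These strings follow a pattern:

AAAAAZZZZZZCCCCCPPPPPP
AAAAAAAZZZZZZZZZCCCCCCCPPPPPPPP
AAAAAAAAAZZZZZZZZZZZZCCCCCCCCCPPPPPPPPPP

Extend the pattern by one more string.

AAAAAAAAAAAZZZZZZZZZZZZZZZCCCCCCCCCCCPPPPPPPPPPPP

The n-th term is 2n+1 A's then 3n Z's then 2n+1 C's then 2n+2 P's, where the shown terms are n = 2, 3, 4.
At n = 5 the blocks have lengths 11, 15, 11, 12.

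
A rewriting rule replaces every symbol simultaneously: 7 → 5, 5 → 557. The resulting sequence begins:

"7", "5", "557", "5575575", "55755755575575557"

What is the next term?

φ(55755755575575557) expands symbol-by-symbol to 557 557 5 557 557 5 557 557 557 5 557 557 5 557 557 557 5; joining the 17 pieces gives the next term.

55755755575575557557557555755755575575575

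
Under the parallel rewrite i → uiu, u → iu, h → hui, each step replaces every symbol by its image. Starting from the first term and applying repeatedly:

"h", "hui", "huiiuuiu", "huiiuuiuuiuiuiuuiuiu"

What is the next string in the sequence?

Replace each of the 20 characters of huiiuuiuuiuiuiuuiuiu in place — hui iu uiu uiu iu iu uiu iu iu uiu iu uiu iu uiu iu iu uiu iu uiu iu — and concatenate.

huiiuuiuuiuiuiuuiuiuiuuiuiuuiuiuuiuiuiuuiuiuuiuiu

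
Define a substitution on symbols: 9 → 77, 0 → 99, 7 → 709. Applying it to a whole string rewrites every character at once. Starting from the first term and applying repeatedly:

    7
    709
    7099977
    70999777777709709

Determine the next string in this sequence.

7099977777770970970970970970970999777099977

φ(70999777777709709) expands symbol-by-symbol to 709 99 77 77 77 709 709 709 709 709 709 709 99 77 709 99 77; joining the 17 pieces gives the next term.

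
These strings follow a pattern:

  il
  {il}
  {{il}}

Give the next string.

Every step adds { to the front and } to the end of the previous string.
Applying this once more to {{il}}:

{{{il}}}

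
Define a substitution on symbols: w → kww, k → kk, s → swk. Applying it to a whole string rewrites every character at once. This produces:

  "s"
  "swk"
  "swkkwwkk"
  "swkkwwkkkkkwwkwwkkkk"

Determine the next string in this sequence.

swkkwwkkkkkwwkwwkkkkkkkkkkkwwkwwkkkwwkwwkkkkkkkk

Applying the rule to each of the 20 symbols of swkkwwkkkkkwwkwwkkkk gives the pieces swk kww kk kk kww kww kk kk kk kk kk kww kww kk kww kww kk kk kk kk, which concatenate to the answer.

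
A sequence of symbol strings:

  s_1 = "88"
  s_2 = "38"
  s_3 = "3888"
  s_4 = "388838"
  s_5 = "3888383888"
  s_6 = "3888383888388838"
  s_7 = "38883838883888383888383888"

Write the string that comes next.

388838388838883838883838883888383888388838

Each term (from the third on) is the previous term followed by the one before it: term 3 = 38·88 = 3888.
The next term joins 38883838883888383888383888 and 3888383888388838.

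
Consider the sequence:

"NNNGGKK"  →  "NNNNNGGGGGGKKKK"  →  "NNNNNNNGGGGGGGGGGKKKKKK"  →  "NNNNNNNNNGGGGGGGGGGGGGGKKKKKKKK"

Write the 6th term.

The n-th term is 2n+1 N's then 4n-2 G's then 2n K's (n = 1, 2, …).
For term 6, n = 6, so the run lengths are 13, 22, 12.

NNNNNNNNNNNNNGGGGGGGGGGGGGGGGGGGGGGKKKKKKKKKKKK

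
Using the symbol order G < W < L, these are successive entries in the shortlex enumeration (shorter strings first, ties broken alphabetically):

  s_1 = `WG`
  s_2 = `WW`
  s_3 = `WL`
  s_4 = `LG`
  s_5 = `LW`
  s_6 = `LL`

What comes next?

After LL the length-2 strings are exhausted; the first length-3 string is 3 copies of G.

GGG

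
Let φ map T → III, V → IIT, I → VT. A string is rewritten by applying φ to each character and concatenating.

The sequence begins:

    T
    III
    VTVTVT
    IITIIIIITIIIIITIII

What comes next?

VTVTIIIVTVTVTVTVTIIIVTVTVTVTVTIIIVTVTVT

Replace each of the 18 characters of IITIIIIITIIIIITIII in place — VT VT III VT VT VT VT VT III VT VT VT VT VT III VT VT VT — and concatenate.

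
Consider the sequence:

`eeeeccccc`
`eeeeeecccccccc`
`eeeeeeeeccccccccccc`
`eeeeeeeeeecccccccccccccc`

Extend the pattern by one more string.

Term n consists of 2n+2 e's, followed by 3n+2 c's (n = 1, 2, …).
For the next term, n = 5, so the run lengths are 12, 17.

eeeeeeeeeeeeccccccccccccccccc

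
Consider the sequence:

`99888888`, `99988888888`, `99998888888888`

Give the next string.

Reading off run lengths: 9 runs 2, 3, 4; 8 runs 6, 8, 10 — each is linear in n, where the shown terms are n = 3, 4, 5.
At n = 6 the blocks have lengths 5, 12.

99999888888888888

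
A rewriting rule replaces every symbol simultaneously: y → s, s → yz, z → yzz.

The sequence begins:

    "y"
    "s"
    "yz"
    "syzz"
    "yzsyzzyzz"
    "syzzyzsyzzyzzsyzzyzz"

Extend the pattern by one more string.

φ(syzzyzsyzzyzzsyzzyzz) expands symbol-by-symbol to yz s yzz yzz s yzz yz s yzz yzz s yzz yzz yz s yzz yzz s yzz yzz; joining the 20 pieces gives the next term.

yzsyzzyzzsyzzyzsyzzyzzsyzzyzzyzsyzzyzzsyzzyzz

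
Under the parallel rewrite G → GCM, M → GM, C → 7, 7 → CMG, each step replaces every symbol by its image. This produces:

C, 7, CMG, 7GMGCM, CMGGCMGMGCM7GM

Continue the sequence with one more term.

Applying the rule to each of the 14 symbols of CMGGCMGMGCM7GM gives the pieces 7 GM GCM GCM 7 GM GCM GM GCM 7 GM CMG GCM GM, which concatenate to the answer.

7GMGCMGCM7GMGCMGMGCM7GMCMGGCMGM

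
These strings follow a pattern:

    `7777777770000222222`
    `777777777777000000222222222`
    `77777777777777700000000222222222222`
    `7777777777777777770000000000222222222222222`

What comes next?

777777777777777777777000000000000222222222222222222

Term n consists of 3n+3 7's, followed by 2n 0's, followed by 3n 2's, where the shown terms are n = 2, 3, 4, 5.
At n = 6 the blocks have lengths 21, 12, 18.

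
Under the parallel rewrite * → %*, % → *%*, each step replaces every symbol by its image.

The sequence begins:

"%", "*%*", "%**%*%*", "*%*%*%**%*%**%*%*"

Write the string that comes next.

%**%*%**%*%**%*%*%**%*%**%*%*%**%*%**%*%*

Applying the rule to each of the 17 symbols of *%*%*%**%*%**%*%* gives the pieces %* *%* %* *%* %* *%* %* %* *%* %* *%* %* %* *%* %* *%* %*, which concatenate to the answer.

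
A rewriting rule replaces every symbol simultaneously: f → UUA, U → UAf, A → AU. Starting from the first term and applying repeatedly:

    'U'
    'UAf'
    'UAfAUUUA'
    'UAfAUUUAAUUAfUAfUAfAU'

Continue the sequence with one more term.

Applying the rule to each of the 21 symbols of UAfAUUUAAUUAfUAfUAfAU gives the pieces UAf AU UUA AU UAf UAf UAf AU AU UAf UAf AU UUA UAf AU UUA UAf AU UUA AU UAf, which concatenate to the answer.

UAfAUUUAAUUAfUAfUAfAUAUUAfUAfAUUUAUAfAUUUAUAfAUUUAAUUAf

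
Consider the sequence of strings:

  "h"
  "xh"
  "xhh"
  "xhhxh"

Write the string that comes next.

From term 3 onward, concatenate the last term with the second-to-last: xh·h = xhh, xhh·xh = xhhxh, …
The next term joins xhhxh and xhh.

xhhxhxhh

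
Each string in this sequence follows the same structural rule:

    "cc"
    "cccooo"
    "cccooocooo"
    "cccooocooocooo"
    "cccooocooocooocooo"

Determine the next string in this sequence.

The strings grow by a fixed suffix cooo each time.
Applying this once more to cccooocooocooocooo:

cccooocooocooocooocooo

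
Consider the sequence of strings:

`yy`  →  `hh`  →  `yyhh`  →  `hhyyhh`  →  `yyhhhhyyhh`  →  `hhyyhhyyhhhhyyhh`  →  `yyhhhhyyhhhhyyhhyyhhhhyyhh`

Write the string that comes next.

Each term (from the third on) is the two preceding terms concatenated in order: term 3 = yy·hh = yyhh.
So term 8 is hhyyhhyyhhhhyyhh·yyhhhhyyhhhhyyhhyyhhhhyyhh.

hhyyhhyyhhhhyyhhyyhhhhyyhhhhyyhhyyhhhhyyhh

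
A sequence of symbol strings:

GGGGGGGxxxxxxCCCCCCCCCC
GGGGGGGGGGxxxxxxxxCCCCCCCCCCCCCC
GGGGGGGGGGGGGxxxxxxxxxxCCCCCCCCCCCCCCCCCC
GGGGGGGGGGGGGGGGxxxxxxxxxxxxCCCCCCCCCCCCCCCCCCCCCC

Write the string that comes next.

The n-th term is 3n-2 G's then 2n x's then 4n-2 C's, where the shown terms are n = 3, 4, 5, 6.
For the next term, n = 7, so the run lengths are 19, 14, 26.

GGGGGGGGGGGGGGGGGGGxxxxxxxxxxxxxxCCCCCCCCCCCCCCCCCCCCCCCCCC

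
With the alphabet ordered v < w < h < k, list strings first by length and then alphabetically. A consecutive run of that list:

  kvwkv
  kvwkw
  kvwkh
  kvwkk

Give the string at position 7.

kvhvh

Stepping forward 3 times from kvwkk: kvwkk → kvhvv → kvhvw, then the target.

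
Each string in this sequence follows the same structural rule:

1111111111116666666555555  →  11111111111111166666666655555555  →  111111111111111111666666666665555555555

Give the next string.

1111111111111111111116666666666666555555555555

Each string has the form 1^{3n+3} 6^{2n+1} 5^{2n}, where the shown terms are n = 3, 4, 5.
For the next term, n = 6, so the run lengths are 21, 13, 12.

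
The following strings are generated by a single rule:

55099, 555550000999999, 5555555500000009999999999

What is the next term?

The n-th term is 3n-1 5's then 3n-2 0's then 4n-2 9's (n = 1, 2, …).
For the next term, n = 4, so the run lengths are 11, 10, 14.

55555555555000000000099999999999999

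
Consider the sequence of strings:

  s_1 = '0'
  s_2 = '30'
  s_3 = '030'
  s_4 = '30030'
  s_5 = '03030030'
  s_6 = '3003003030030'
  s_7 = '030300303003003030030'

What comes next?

3003003030030030300303003003030030

Each term (from the third on) is the two preceding terms concatenated in order: term 3 = 0·30 = 030.
Continuing: 3003003030030 · 030300303003003030030 gives term 8.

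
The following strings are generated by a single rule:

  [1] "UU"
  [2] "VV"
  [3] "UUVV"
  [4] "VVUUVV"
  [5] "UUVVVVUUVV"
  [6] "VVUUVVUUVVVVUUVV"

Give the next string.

This is a Fibonacci-style word recurrence s(k) = s(k−2)·s(k−1): e.g. UU·VV = UUVV.
So term 7 is UUVVVVUUVV·VVUUVVUUVVVVUUVV.

UUVVVVUUVVVVUUVVUUVVVVUUVV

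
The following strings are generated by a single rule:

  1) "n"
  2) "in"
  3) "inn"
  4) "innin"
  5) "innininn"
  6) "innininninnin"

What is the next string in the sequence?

Each term (from the third on) is the previous term followed by the one before it: term 3 = in·n = inn.
Continuing: innininninnin · innininn gives term 7.

innininninnininnininn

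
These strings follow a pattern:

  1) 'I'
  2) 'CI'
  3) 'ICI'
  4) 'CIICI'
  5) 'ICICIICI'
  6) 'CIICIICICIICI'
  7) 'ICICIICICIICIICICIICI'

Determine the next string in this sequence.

This is a Fibonacci-style word recurrence s(k) = s(k−2)·s(k−1): e.g. I·CI = ICI.
So term 8 is CIICIICICIICI·ICICIICICIICIICICIICI.

CIICIICICIICIICICIICICIICIICICIICI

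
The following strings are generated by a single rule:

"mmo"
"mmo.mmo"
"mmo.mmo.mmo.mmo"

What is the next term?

Each string is two copies of the previous one joined by '.'.
Doubling mmo.mmo.mmo.mmo with '.' between the halves:

mmo.mmo.mmo.mmo.mmo.mmo.mmo.mmo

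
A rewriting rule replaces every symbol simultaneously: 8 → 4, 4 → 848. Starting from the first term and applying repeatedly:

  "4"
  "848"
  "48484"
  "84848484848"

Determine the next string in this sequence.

484848484848484848484

Apply φ to 84848484848 symbol by symbol: 8→4, 4→848, 8→4, 4→848, 8→4, 4→848, 8→4, 4→848, 8→4, 4→848, 8→4; joined: 4 848 4 848 4 848 4 848 4 848 4.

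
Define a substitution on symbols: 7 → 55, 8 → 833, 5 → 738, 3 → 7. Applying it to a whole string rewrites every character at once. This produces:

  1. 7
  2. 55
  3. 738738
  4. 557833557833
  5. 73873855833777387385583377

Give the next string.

557833557833738738833775555557833557833738738833775555

Replace each of the 26 characters of 73873855833777387385583377 in place — 55 7 833 55 7 833 738 738 833 7 7 55 55 55 7 833 55 7 833 738 738 833 7 7 55 55 — and concatenate.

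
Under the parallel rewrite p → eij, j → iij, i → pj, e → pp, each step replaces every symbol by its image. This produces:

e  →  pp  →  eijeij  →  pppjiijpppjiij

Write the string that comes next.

Rewriting the 14 symbols of pppjiijpppjiij one by one yields eij eij eij iij pj pj iij eij eij eij iij pj pj iij; concatenated:

eijeijeijiijpjpjiijeijeijeijiijpjpjiij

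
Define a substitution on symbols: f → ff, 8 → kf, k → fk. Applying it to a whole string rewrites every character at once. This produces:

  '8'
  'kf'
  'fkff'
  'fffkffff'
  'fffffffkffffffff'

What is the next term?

Rewriting the 16 symbols of fffffffkffffffff one by one yields ff ff ff ff ff ff ff fk ff ff ff ff ff ff ff ff; concatenated:

fffffffffffffffkffffffffffffffff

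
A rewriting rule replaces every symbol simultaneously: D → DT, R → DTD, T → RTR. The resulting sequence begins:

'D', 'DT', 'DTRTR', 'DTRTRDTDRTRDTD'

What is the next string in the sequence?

Replace each of the 14 characters of DTRTRDTDRTRDTD in place — DT RTR DTD RTR DTD DT RTR DT DTD RTR DTD DT RTR DT — and concatenate.

DTRTRDTDRTRDTDDTRTRDTDTDRTRDTDDTRTRDT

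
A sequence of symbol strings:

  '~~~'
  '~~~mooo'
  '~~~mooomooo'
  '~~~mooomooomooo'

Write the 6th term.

~~~mooomooomooomooomooo

The strings grow by a fixed suffix mooo each time.
From ~~~mooomooomooo, 2 further steps: ~~~mooomooomooo → ~~~mooomooomooomooo → (answer).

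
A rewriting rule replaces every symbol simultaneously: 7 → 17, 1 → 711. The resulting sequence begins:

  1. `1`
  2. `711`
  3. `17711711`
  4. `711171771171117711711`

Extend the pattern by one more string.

Rewriting the 21 symbols of 711171771171117711711 one by one yields 17 711 711 711 17 711 17 17 711 711 17 711 711 711 17 17 711 711 17 711 711; concatenated:

1771171171117711171771171117711711711171771171117711711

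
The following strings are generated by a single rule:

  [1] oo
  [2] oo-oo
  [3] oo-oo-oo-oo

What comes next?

oo-oo-oo-oo-oo-oo-oo-oo

s(k+1) = s(k)·-·s(k) — each term doubles the last with '-' between the halves.
So the next term is two copies of oo-oo-oo-oo with '-' between the halves.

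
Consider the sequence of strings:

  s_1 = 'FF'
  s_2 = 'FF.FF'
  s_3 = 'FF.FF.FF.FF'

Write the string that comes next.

FF.FF.FF.FF.FF.FF.FF.FF

Every step duplicates the string with '.' between the halves.
So the next term is two copies of FF.FF.FF.FF with '.' between the halves.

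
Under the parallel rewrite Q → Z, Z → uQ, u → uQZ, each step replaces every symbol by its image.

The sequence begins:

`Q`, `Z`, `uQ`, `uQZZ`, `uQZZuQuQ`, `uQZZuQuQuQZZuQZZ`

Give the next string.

Rewriting the 16 symbols of uQZZuQuQuQZZuQZZ one by one yields uQZ Z uQ uQ uQZ Z uQZ Z uQZ Z uQ uQ uQZ Z uQ uQ; concatenated:

uQZZuQuQuQZZuQZZuQZZuQuQuQZZuQuQ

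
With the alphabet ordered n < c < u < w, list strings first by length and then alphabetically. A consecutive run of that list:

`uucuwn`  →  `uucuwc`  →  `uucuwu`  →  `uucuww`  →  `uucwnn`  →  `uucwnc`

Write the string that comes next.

Treat uucwnc as a base-4 numeral over the given alphabet and add one, carrying through any trailing w's.

uucwnu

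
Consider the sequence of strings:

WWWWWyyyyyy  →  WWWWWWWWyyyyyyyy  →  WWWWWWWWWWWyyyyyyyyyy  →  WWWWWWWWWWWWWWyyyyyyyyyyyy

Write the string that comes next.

The n-th term is 3n-1 W's then 2n+2 y's, where the shown terms are n = 2, 3, 4, 5.
At n = 6 the blocks have lengths 17, 14.

WWWWWWWWWWWWWWWWWyyyyyyyyyyyyyy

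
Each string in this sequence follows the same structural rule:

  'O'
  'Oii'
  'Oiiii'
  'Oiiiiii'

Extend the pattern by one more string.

The strings grow by a fixed suffix ii each time.
Applying this once more to Oiiiiii:

Oiiiiiiii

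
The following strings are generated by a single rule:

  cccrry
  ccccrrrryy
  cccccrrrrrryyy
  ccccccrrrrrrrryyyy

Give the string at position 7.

cccccccccrrrrrrrrrrrrrryyyyyyy

The n-th term is n+2 c's then 2n r's then n y's (n = 1, 2, …).
For term 7, n = 7, so the run lengths are 9, 14, 7.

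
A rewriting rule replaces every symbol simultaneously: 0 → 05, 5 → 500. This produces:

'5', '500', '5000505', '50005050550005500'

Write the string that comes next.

φ(50005050550005500) expands symbol-by-symbol to 500 05 05 05 500 05 500 05 500 500 05 05 05 500 500 05 05; joining the 17 pieces gives the next term.

50005050550005500055005000505055005000505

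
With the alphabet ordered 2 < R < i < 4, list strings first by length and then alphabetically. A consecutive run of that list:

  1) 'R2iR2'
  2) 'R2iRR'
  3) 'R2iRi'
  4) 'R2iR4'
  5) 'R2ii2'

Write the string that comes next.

Find the rightmost character of R2ii2 below 4, bump it to the next letter, and reset everything to its right to 2.

R2iiR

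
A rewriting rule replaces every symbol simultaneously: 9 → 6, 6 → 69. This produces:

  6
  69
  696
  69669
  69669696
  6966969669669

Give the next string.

Applying the rule to each of the 13 symbols of 6966969669669 gives the pieces 69 6 69 69 6 69 6 69 69 6 69 69 6, which concatenate to the answer.

696696966966969669696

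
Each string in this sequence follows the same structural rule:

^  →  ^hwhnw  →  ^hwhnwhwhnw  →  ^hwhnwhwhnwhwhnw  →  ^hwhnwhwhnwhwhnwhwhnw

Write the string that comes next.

^hwhnwhwhnwhwhnwhwhnwhwhnw

Every step adds hwhnw to the end: s(k+1) = s(k)·hwhnw.
One more step from ^hwhnwhwhnwhwhnwhwhnw gives the answer.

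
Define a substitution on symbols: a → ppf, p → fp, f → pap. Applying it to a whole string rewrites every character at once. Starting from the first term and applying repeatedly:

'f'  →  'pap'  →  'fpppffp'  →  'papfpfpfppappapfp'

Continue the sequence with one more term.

Rewriting the 17 symbols of papfpfpfppappapfp one by one yields fp ppf fp pap fp pap fp pap fp fp ppf fp fp ppf fp pap fp; concatenated:

fpppffppapfppapfppapfpfpppffpfpppffppapfp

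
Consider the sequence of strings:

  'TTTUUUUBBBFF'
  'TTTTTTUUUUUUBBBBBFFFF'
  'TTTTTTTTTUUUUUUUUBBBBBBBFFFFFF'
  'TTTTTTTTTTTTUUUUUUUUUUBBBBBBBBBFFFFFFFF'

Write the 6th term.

Reading off run lengths: T runs 3, 6, 9, 12; U runs 4, 6, 8, 10; B runs 3, 5, 7, 9; F runs 2, 4, 6, 8 — each is linear in n (n = 1, 2, …).
For term 6, n = 6, so the run lengths are 18, 14, 13, 12.

TTTTTTTTTTTTTTTTTTUUUUUUUUUUUUUUBBBBBBBBBBBBBFFFFFFFFFFFF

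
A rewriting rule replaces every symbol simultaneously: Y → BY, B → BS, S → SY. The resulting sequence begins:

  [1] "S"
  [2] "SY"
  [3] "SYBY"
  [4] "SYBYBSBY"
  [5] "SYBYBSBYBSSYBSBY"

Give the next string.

SYBYBSBYBSSYBSBYBSSYSYBYBSSYBSBY

Replace each of the 16 characters of SYBYBSBYBSSYBSBY in place — SY BY BS BY BS SY BS BY BS SY SY BY BS SY BS BY — and concatenate.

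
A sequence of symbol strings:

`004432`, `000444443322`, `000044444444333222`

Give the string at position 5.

Each string has the form 0^{n+1} 4^{3n-1} 3^{n} 2^{n} (n = 1, 2, …).
At n = 5 the blocks have lengths 6, 14, 5, 5.

000000444444444444443333322222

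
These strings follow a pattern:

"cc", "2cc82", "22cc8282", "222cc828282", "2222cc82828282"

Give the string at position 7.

222222cc828282828282

s(k+1) = 2·s(k)·82, so each term gains 2 as a prefix and 82 as a suffix.
From 2222cc82828282, 2 further steps: 2222cc82828282 → 22222cc8282828282 → (answer).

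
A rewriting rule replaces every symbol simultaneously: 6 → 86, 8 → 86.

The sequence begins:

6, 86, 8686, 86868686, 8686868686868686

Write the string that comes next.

86868686868686868686868686868686

Applying the rule to each of the 16 symbols of 8686868686868686 gives the pieces 86 86 86 86 86 86 86 86 86 86 86 86 86 86 86 86, which concatenate to the answer.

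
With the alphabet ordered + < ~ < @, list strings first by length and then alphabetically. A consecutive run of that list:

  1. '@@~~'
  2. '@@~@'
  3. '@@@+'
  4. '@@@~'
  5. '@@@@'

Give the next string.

After @@@@ the length-4 strings are exhausted; the first length-5 string is 5 copies of +.

+++++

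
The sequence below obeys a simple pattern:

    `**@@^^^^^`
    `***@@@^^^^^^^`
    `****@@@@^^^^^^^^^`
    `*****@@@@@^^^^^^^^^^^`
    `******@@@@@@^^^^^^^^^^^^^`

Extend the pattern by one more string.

Reading off run lengths: * runs 2, 3, 4, 5, 6; @ runs 2, 3, 4, 5, 6; ^ runs 5, 7, 9, 11, 13 — each is linear in n, where the shown terms are n = 2, 3, 4, 5, 6.
For the next term, n = 7, so the run lengths are 7, 7, 15.

*******@@@@@@@^^^^^^^^^^^^^^^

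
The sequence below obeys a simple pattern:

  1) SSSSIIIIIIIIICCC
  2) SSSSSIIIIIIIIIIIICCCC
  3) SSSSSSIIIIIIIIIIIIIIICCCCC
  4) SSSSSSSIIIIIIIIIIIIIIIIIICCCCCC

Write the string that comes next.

Term n consists of n+1 S's, followed by 3n I's, followed by n C's, where the shown terms are n = 3, 4, 5, 6.
Setting n = 7 gives 8, 21, 7 characters in each block.

SSSSSSSSIIIIIIIIIIIIIIIIIIIIICCCCCCC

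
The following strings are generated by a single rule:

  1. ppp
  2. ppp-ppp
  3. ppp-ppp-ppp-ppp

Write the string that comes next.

Each string is two copies of the previous one joined by '-'.
Doubling ppp-ppp-ppp-ppp with '-' between the halves:

ppp-ppp-ppp-ppp-ppp-ppp-ppp-ppp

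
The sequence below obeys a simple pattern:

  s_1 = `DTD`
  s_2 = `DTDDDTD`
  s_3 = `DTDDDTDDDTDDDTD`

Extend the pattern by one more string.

Each string is two copies of the previous one joined by 'D'.
So the next term is two copies of DTDDDTDDDTDDDTD with 'D' between the halves.

DTDDDTDDDTDDDTDDDTDDDTDDDTDDDTD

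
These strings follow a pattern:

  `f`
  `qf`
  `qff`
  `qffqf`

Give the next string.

This is a Fibonacci-style word recurrence s(k) = s(k−1)·s(k−2): e.g. qf·f = qff.
Continuing: qffqf · qff gives term 5.

qffqfqff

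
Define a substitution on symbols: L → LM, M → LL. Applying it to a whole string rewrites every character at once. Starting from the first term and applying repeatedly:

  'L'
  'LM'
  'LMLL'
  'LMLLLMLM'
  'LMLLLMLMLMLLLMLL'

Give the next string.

Rewriting the 16 symbols of LMLLLMLMLMLLLMLL one by one yields LM LL LM LM LM LL LM LL LM LL LM LM LM LL LM LM; concatenated:

LMLLLMLMLMLLLMLLLMLLLMLMLMLLLMLM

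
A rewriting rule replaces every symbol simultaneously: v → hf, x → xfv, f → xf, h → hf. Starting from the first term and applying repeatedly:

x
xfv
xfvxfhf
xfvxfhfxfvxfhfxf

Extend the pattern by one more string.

Rewriting the 16 symbols of xfvxfhfxfvxfhfxf one by one yields xfv xf hf xfv xf hf xf xfv xf hf xfv xf hf xf xfv xf; concatenated:

xfvxfhfxfvxfhfxfxfvxfhfxfvxfhfxfxfvxf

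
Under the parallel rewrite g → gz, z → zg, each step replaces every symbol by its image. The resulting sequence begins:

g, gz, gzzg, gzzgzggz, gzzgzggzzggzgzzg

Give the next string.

Replace each of the 16 characters of gzzgzggzzggzgzzg in place — gz zg zg gz zg gz gz zg zg gz gz zg gz zg zg gz — and concatenate.

gzzgzggzzggzgzzgzggzgzzggzzgzggz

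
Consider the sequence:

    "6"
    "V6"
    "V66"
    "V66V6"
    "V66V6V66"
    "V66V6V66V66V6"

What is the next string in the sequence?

V66V6V66V66V6V66V6V66

From term 3 onward, concatenate the last term with the second-to-last: V6·6 = V66, V66·V6 = V66V6, …
Continuing: V66V6V66V66V6 · V66V6V66 gives term 7.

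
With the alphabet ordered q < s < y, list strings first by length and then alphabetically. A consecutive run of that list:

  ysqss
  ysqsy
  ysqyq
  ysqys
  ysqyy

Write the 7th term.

yssqs

Continuing the enumeration 2 steps past ysqyy: ysqyy → yssqq → (answer).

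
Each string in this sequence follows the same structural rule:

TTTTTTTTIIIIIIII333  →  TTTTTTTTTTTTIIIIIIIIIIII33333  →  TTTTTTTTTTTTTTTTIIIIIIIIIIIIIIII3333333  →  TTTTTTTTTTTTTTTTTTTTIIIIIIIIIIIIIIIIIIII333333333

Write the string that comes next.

Reading off run lengths: T runs 8, 12, 16, 20; I runs 8, 12, 16, 20; 3 runs 3, 5, 7, 9 — each is linear in n, where the shown terms are n = 2, 3, 4, 5.
Setting n = 6 gives 24, 24, 11 characters in each block.

TTTTTTTTTTTTTTTTTTTTTTTTIIIIIIIIIIIIIIIIIIIIIIII33333333333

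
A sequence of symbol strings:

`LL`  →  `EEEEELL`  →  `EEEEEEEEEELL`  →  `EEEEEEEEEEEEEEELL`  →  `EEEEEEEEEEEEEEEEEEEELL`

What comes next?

Every step adds EEEEE at the front: s(k+1) = EEEEE·s(k).
Applying this once more to EEEEEEEEEEEEEEEEEEEELL:

EEEEEEEEEEEEEEEEEEEEEEEEELL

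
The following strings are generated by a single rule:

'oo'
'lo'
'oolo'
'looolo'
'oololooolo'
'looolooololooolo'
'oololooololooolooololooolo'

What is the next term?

looolooololooolooololooololooolooololooolo

From term 3 onward, concatenate the second-to-last term with the last: oo·lo = oolo, lo·oolo = looolo, …
So term 8 is looolooololooolo·oololooololooolooololooolo.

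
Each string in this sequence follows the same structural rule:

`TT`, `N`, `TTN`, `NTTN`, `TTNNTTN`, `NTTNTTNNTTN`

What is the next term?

TTNNTTNNTTNTTNNTTN

From term 3 onward, concatenate the second-to-last term with the last: TT·N = TTN, N·TTN = NTTN, …
Continuing: TTNNTTN · NTTNTTNNTTN gives term 7.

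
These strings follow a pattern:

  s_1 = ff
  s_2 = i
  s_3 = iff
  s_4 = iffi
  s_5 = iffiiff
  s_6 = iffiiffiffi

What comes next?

This is a Fibonacci-style word recurrence s(k) = s(k−1)·s(k−2): e.g. i·ff = iff.
So term 7 is iffiiffiffi·iffiiff.

iffiiffiffiiffiiff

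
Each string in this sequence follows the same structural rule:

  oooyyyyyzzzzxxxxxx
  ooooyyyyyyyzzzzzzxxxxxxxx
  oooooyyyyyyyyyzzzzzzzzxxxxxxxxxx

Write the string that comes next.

The n-th term is n+1 o's then 2n+1 y's then 2n z's then 2n+2 x's, where the shown terms are n = 2, 3, 4.
Setting n = 5 gives 6, 11, 10, 12 characters in each block.

ooooooyyyyyyyyyyyzzzzzzzzzzxxxxxxxxxxxx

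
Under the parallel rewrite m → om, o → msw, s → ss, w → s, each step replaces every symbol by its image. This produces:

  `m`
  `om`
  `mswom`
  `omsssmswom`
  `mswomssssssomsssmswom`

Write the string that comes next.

omsssmswomssssssssssssmswomssssssomsssmswom

Applying the rule to each of the 21 symbols of mswomssssssomsssmswom gives the pieces om ss s msw om ss ss ss ss ss ss msw om ss ss ss om ss s msw om, which concatenate to the answer.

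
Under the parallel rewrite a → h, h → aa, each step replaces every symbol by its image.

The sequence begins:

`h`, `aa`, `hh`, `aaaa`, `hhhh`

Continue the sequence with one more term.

aaaaaaaa

Rewriting each symbol of hhhh: h→aa, h→aa, h→aa, h→aa, which concatenates to aa aa aa aa.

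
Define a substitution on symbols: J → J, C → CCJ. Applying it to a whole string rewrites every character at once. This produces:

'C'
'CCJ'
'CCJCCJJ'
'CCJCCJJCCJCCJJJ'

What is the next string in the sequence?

Replace each of the 15 characters of CCJCCJJCCJCCJJJ in place — CCJ CCJ J CCJ CCJ J J CCJ CCJ J CCJ CCJ J J J — and concatenate.

CCJCCJJCCJCCJJJCCJCCJJCCJCCJJJJ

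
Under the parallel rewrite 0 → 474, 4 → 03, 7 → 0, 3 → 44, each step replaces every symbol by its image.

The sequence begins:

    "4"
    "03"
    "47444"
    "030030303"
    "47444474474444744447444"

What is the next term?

φ(47444474474444744447444) expands symbol-by-symbol to 03 0 03 03 03 03 0 03 03 0 03 03 03 03 0 03 03 03 03 0 03 03 03; joining the 23 pieces gives the next term.

03003030303003030030303030030303030030303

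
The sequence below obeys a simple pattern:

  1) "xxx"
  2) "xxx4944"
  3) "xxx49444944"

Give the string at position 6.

xxx49444944494449444944

Each term is the previous one with 4944 appended.
From xxx49444944, 3 further steps: xxx49444944 → xxx494449444944 → xxx4944494449444944 → (answer).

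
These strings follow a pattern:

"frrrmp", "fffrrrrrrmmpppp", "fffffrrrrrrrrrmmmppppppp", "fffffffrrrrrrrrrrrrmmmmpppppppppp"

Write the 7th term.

fffffffffffffrrrrrrrrrrrrrrrrrrrrrmmmmmmmppppppppppppppppppp

Each string has the form f^{2n-1} r^{3n} m^{n} p^{3n-2} (n = 1, 2, …).
At n = 7 the blocks have lengths 13, 21, 7, 19.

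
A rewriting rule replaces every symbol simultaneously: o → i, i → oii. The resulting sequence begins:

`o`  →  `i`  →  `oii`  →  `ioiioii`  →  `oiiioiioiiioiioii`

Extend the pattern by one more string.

ioiioiioiiioiioiiioiioiioiiioiioiiioiioii

Replace each of the 17 characters of oiiioiioiiioiioii in place — i oii oii oii i oii oii i oii oii oii i oii oii i oii oii — and concatenate.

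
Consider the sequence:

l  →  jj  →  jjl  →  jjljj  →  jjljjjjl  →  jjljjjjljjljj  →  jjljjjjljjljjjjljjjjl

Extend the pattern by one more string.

jjljjjjljjljjjjljjjjljjljjjjljjljj

From term 3 onward, concatenate the last term with the second-to-last: jj·l = jjl, jjl·jj = jjljj, …
Continuing: jjljjjjljjljjjjljjjjl · jjljjjjljjljj gives term 8.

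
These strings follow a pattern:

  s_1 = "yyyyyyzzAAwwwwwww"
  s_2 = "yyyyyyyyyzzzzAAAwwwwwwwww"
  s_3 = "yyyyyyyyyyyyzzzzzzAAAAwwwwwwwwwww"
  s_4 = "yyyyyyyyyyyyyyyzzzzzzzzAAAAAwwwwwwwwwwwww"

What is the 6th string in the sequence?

yyyyyyyyyyyyyyyyyyyyyzzzzzzzzzzzzAAAAAAAwwwwwwwwwwwwwwwww

Term n consists of 3n y's, followed by 2n-2 z's, followed by n A's, followed by 2n+3 w's, where the shown terms are n = 2, 3, 4, 5.
At n = 7 the blocks have lengths 21, 12, 7, 17.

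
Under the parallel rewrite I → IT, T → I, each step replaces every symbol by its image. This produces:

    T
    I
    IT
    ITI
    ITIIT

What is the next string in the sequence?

Apply φ to ITIIT symbol by symbol: I→IT, T→I, I→IT, I→IT, T→I; joined: IT I IT IT I.

ITIITITI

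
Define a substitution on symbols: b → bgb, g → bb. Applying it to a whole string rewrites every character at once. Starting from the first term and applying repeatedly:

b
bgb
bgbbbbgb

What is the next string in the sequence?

bgbbbbgbbgbbgbbgbbbbgb

Rewriting each symbol of bgbbbbgb: b→bgb, g→bb, b→bgb, b→bgb, b→bgb, b→bgb, g→bb, b→bgb, which concatenates to bgb bb bgb bgb bgb bgb bb bgb.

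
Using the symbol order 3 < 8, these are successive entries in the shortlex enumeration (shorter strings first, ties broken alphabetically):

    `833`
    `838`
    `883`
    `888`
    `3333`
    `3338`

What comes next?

3383

The successor of 3338 increments the rightmost position that isn't already 8 and resets every position after it to 3.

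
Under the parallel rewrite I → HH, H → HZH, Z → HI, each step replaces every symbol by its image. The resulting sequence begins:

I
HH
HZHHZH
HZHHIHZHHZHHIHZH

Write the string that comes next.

Rewriting the 16 symbols of HZHHIHZHHZHHIHZH one by one yields HZH HI HZH HZH HH HZH HI HZH HZH HI HZH HZH HH HZH HI HZH; concatenated:

HZHHIHZHHZHHHHZHHIHZHHZHHIHZHHZHHHHZHHIHZH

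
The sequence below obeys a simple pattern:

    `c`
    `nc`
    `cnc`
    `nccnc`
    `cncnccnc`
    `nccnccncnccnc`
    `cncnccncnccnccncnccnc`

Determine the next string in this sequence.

nccnccncnccnccncnccncnccnccncnccnc

Each term (from the third on) is the two preceding terms concatenated in order: term 3 = c·nc = cnc.
The next term joins nccnccncnccnc and cncnccncnccnccncnccnc.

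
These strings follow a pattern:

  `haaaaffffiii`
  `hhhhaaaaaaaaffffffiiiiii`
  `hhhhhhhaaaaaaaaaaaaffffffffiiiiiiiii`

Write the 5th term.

Each string has the form h^{3n-2} a^{4n} f^{2n+2} i^{3n} (n = 1, 2, …).
At n = 5 the blocks have lengths 13, 20, 12, 15.

hhhhhhhhhhhhhaaaaaaaaaaaaaaaaaaaaffffffffffffiiiiiiiiiiiiiii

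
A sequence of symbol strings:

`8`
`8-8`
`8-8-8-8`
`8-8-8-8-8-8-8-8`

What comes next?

Each string is two copies of the previous one joined by '-'.
Doubling 8-8-8-8-8-8-8-8 with '-' between the halves:

8-8-8-8-8-8-8-8-8-8-8-8-8-8-8-8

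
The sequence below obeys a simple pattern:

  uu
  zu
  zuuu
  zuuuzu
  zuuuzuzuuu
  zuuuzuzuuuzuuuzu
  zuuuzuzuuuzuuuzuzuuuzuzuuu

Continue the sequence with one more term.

zuuuzuzuuuzuuuzuzuuuzuzuuuzuuuzuzuuuzuuuzu

Each term (from the third on) is the previous term followed by the one before it: term 3 = zu·uu = zuuu.
So term 8 is zuuuzuzuuuzuuuzuzuuuzuzuuu·zuuuzuzuuuzuuuzu.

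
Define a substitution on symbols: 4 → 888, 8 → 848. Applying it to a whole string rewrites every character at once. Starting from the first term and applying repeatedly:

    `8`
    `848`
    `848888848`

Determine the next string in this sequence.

Apply φ to 848888848 symbol by symbol: 8→848, 4→888, 8→848, 8→848, 8→848, 8→848, 8→848, 4→888, 8→848; joined: 848 888 848 848 848 848 848 888 848.

848888848848848848848888848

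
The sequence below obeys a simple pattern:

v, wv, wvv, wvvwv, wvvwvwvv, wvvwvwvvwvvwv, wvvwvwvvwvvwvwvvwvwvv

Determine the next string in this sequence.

From term 3 onward, concatenate the last term with the second-to-last: wv·v = wvv, wvv·wv = wvvwv, …
The next term joins wvvwvwvvwvvwvwvvwvwvv and wvvwvwvvwvvwv.

wvvwvwvvwvvwvwvvwvwvvwvvwvwvvwvvwv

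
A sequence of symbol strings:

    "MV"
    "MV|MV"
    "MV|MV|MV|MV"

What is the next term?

Every step duplicates the string with '|' between the halves.
So the next term is two copies of MV|MV|MV|MV with '|' between the halves.

MV|MV|MV|MV|MV|MV|MV|MV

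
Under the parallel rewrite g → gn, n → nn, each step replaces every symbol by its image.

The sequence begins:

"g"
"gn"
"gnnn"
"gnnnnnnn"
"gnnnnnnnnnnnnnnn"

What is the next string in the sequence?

Rewriting the 16 symbols of gnnnnnnnnnnnnnnn one by one yields gn nn nn nn nn nn nn nn nn nn nn nn nn nn nn nn; concatenated:

gnnnnnnnnnnnnnnnnnnnnnnnnnnnnnnn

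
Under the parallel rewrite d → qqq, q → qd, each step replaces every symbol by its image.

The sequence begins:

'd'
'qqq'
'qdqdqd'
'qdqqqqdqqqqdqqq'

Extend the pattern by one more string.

Applying the rule to each of the 15 symbols of qdqqqqdqqqqdqqq gives the pieces qd qqq qd qd qd qd qqq qd qd qd qd qqq qd qd qd, which concatenate to the answer.

qdqqqqdqdqdqdqqqqdqdqdqdqqqqdqdqd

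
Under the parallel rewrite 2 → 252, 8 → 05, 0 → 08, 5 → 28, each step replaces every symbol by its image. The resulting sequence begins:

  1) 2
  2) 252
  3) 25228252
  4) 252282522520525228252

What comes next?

Rewriting the 21 symbols of 252282522520525228252 one by one yields 252 28 252 252 05 252 28 252 252 28 252 08 28 252 28 252 252 05 252 28 252; concatenated:

252282522520525228252252282520828252282522520525228252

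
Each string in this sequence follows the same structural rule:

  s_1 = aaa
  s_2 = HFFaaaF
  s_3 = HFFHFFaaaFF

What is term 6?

Each term wraps the previous one in HFF on the left and F on the right.
From HFFHFFaaaFF, 3 further steps: HFFHFFaaaFF → HFFHFFHFFaaaFFF → HFFHFFHFFHFFaaaFFFF → (answer).

HFFHFFHFFHFFHFFaaaFFFFF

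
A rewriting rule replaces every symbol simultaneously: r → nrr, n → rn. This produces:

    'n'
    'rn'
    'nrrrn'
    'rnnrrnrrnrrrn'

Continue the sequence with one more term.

nrrrnrnnrrnrrrnnrrnrrrnnrrnrrnrrrn

Replace each of the 13 characters of rnnrrnrrnrrrn in place — nrr rn rn nrr nrr rn nrr nrr rn nrr nrr nrr rn — and concatenate.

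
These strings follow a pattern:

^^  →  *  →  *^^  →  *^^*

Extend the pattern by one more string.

This is a Fibonacci-style word recurrence s(k) = s(k−1)·s(k−2): e.g. *·^^ = *^^.
The next term joins *^^* and *^^.

*^^**^^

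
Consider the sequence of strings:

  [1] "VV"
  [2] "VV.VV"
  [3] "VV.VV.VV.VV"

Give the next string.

Each string is two copies of the previous one joined by '.'.
Doubling VV.VV.VV.VV with '.' between the halves:

VV.VV.VV.VV.VV.VV.VV.VV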